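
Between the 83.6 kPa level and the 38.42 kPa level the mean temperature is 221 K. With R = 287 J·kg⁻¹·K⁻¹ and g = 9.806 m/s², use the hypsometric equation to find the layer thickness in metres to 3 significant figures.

Hypsometric equation: Δz = (R T̄/g) ln(P₁/P₂).
R T̄/g = 287 × 221 / 9.806 = 6468.2 m.
ln(83.6/38.42) = ln(2.1760) = 0.77749.
Δz = 6468.2 × 0.77749 = 5029.0 m.

Δz ≈ 5030 m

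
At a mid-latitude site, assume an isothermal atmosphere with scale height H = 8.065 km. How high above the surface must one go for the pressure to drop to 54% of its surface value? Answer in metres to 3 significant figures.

Set P/P₀ = exp(−z/H) = 0.54, so z = −H ln(0.54).
−ln(0.54) = 0.61619; z = 8065.0 × 0.61619 = 4969.6 m.

z ≈ 4970 m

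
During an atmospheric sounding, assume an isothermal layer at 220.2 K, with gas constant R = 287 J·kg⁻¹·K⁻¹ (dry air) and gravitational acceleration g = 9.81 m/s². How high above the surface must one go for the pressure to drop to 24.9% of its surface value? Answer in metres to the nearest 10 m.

Scale height: H = RT/g = 287 × 220.2 / 9.81 = 6442.1 m.
Set P/P₀ = exp(−z/H) = 0.249, so z = −H ln(0.249).
−ln(0.249) = 1.3903; z = 6442.1 × 1.3903 = 8956.5 m.

z ≈ 8960 m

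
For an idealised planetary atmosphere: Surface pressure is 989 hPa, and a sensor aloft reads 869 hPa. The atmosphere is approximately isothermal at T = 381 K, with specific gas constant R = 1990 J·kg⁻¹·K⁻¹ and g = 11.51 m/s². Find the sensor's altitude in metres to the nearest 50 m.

Scale height: H = RT/g = 1990 × 381 / 11.51 = 65872 m.
Invert the barometric formula: z = H ln(P₀/P).
P₀/P = 989/869 = 1.1381; ln(1.1381) = 0.12936.
z = 65872 × 0.12936 = 8521.2 m.

z ≈ 8500 m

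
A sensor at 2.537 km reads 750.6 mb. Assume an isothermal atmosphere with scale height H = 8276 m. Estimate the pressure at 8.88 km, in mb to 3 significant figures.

Between two levels, P₂ = P₁ exp(−Δz/H) with Δz = z₂ − z₁.
Δz = 8880.0 − 2537.0 = 6343.0 m; Δz/H = 6343.0/8276.0 = 0.76643.
P₂ = 750.6 × exp(−0.76643) = 750.6 × 0.46467 = 348.78 mb.

P ≈ 349 mb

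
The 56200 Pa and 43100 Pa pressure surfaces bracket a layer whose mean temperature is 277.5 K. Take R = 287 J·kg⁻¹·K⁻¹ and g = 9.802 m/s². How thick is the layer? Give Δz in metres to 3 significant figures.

Hypsometric equation: Δz = (R T̄/g) ln(P₁/P₂).
R T̄/g = 287 × 277.5 / 9.802 = 8125.1 m.
ln(56200/43100) = ln(1.3039) = 0.26536.
Δz = 8125.1 × 0.26536 = 2156.1 m.

Δz ≈ 2160 m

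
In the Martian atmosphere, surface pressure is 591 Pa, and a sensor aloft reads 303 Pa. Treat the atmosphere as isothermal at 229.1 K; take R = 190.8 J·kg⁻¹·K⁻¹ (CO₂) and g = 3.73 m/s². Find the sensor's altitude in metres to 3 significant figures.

z ≈ 7830 m

Scale height: H = RT/g = 190.8 × 229.1 / 3.73 = 11719 m.
Invert the barometric formula: z = H ln(P₀/P).
P₀/P = 591/303 = 1.9505; ln(1.9505) = 0.66809.
z = 11719 × 0.66809 = 7829.3 m.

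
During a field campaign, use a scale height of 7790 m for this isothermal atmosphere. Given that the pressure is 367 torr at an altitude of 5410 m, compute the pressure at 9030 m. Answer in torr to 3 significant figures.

Between two levels, P₂ = P₁ exp(−Δz/H) with Δz = z₂ − z₁.
Δz = 9030.0 − 5410.0 = 3620.0 m; Δz/H = 3620.0/7790.0 = 0.46470.
P₂ = 367 × exp(−0.46470) = 367 × 0.62832 = 230.59 torr.

P ≈ 231 torr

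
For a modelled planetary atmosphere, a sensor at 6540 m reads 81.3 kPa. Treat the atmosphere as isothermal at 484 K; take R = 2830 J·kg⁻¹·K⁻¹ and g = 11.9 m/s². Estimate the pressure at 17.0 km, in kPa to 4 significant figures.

P ≈ 74.24 kPa

Scale height: H = RT/g = 2830 × 484 / 11.9 = 115100 m.
Between two levels, P₂ = P₁ exp(−Δz/H) with Δz = z₂ − z₁.
Δz = 17000 − 6540.0 = 10460 m; Δz/H = 10460/115100 = 0.090877.
P₂ = 81.3 × exp(−0.090877) = 81.3 × 0.91313 = 74.237 kPa.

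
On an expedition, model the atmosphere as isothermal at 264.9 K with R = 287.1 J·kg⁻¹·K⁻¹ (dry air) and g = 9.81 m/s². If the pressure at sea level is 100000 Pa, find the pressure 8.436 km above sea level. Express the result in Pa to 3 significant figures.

P ≈ 33700 Pa

Scale height: H = RT/g = 287.1 × 264.9 / 9.81 = 7752.6 m.
Barometric formula: P = P₀ exp(−z/H).
z/H = 8436.0/7752.6 = 1.0882; exp(−1.0882) = 0.33682.
P = 100000 × 0.33682 = 33682 Pa.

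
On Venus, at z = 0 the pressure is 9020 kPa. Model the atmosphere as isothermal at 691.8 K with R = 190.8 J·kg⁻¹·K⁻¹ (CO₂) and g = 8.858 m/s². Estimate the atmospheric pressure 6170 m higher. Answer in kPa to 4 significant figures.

P ≈ 5962 kPa

Scale height: H = RT/g = 190.8 × 691.8 / 8.858 = 14901 m.
Barometric formula: P = P₀ exp(−z/H).
z/H = 6170.0/14901 = 0.41407; exp(−0.41407) = 0.66095.
P = 9020 × 0.66095 = 5961.8 kPa.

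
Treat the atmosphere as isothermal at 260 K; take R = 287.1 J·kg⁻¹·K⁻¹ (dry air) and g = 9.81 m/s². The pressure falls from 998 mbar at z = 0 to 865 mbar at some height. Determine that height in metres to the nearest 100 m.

z ≈ 1100 m

Scale height: H = RT/g = 287.1 × 260 / 9.81 = 7609.2 m.
Invert the barometric formula: z = H ln(P₀/P).
P₀/P = 998/865 = 1.1538; ln(1.1538) = 0.14306.
z = 7609.2 × 0.14306 = 1088.6 m.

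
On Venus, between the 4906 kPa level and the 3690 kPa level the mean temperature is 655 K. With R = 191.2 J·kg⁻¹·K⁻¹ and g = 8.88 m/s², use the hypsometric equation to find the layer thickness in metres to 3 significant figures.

Δz ≈ 4020 m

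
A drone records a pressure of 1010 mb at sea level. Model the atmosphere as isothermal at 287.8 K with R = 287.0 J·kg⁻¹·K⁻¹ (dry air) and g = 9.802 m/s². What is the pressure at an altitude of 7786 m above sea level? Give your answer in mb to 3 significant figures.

P ≈ 401 mb

Scale height: H = RT/g = 287.0 × 287.8 / 9.802 = 8426.7 m.
Barometric formula: P = P₀ exp(−z/H).
z/H = 7786.0/8426.7 = 0.92397; exp(−0.92397) = 0.39694.
P = 1010 × 0.39694 = 400.91 mb.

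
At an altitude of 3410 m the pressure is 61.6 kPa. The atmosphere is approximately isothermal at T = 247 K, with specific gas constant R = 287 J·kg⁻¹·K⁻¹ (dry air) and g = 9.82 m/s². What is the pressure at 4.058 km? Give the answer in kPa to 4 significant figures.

P ≈ 56.31 kPa

Scale height: H = RT/g = 287 × 247 / 9.82 = 7218.8 m.
Between two levels, P₂ = P₁ exp(−Δz/H) with Δz = z₂ − z₁.
Δz = 4058.0 − 3410.0 = 648.00 m; Δz/H = 648.00/7218.8 = 0.089766.
P₂ = 61.6 × exp(−0.089766) = 61.6 × 0.91415 = 56.312 kPa.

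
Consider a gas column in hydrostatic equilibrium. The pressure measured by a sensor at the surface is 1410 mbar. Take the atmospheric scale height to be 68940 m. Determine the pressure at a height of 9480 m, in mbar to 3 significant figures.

Barometric formula: P = P₀ exp(−z/H).
z/H = 9480.0/68940 = 0.13751; exp(−0.13751) = 0.87153.
P = 1410 × 0.87153 = 1228.9 mbar.

P ≈ 1230 mbar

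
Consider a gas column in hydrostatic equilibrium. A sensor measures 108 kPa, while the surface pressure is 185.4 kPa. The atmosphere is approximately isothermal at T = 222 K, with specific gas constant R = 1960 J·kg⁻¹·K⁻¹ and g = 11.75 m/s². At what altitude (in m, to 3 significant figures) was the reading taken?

z ≈ 20000 m

Scale height: H = RT/g = 1960 × 222 / 11.75 = 37031 m.
Invert the barometric formula: z = H ln(P₀/P).
P₀/P = 185.4/108 = 1.7167; ln(1.7167) = 0.54040.
z = 37031 × 0.54040 = 20012 m.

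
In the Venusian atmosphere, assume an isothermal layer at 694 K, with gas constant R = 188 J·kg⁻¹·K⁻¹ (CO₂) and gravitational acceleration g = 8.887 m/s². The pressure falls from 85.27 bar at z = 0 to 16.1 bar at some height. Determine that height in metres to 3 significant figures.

Scale height: H = RT/g = 188 × 694 / 8.887 = 14681 m.
Invert the barometric formula: z = H ln(P₀/P).
P₀/P = 85.27/16.1 = 5.2963; ln(5.2963) = 1.6670.
z = 14681 × 1.6670 = 24473 m.

z ≈ 24500 m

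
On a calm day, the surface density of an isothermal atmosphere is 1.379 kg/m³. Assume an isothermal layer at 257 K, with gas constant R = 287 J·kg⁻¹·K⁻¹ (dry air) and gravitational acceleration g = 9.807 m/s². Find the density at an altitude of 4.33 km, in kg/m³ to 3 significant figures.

ρ ≈ 0.775 kg/m³

Scale height: H = RT/g = 287 × 257 / 9.807 = 7521.1 m.
In an isothermal atmosphere, density decays like pressure: ρ = ρ₀ exp(−z/H).
z/H = 4330.0/7521.1 = 0.57571; exp(−0.57571) = 0.56231.
ρ = 1.379 × 0.56231 = 0.77543 kg/m³.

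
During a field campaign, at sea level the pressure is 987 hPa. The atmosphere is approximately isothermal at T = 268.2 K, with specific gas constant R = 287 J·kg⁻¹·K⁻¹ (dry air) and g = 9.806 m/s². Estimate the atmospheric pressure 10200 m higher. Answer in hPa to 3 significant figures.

P ≈ 269 hPa

Scale height: H = RT/g = 287 × 268.2 / 9.806 = 7849.6 m.
Barometric formula: P = P₀ exp(−z/H).
z/H = 10200/7849.6 = 1.2994; exp(−1.2994) = 0.27270.
P = 987 × 0.27270 = 269.15 hPa.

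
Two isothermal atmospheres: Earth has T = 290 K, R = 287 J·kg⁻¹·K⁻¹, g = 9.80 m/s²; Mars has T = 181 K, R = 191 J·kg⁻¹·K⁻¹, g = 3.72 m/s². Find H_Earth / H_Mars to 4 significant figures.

H_Earth/H_Mars ≈ 0.9139

H = RT/g for each body.
H_Earth = 287 × 290 / 9.80 = 8492.9 m.
H_Mars = 191 × 181 / 3.72 = 9293.3 m.
H_Earth/H_Mars = 8492.9/9293.3 = 0.91387.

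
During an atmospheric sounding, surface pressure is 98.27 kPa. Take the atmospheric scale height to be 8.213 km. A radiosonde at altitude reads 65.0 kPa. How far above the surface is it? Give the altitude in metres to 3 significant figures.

Invert the barometric formula: z = H ln(P₀/P).
P₀/P = 98.27/65.0 = 1.5118; ln(1.5118) = 0.41330.
z = 8213.0 × 0.41330 = 3394.4 m.

z ≈ 3390 m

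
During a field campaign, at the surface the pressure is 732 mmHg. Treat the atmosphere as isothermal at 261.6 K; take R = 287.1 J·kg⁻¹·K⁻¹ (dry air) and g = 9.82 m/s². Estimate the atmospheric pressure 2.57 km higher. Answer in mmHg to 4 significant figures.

P ≈ 523.1 mmHg

Scale height: H = RT/g = 287.1 × 261.6 / 9.82 = 7648.2 m.
Barometric formula: P = P₀ exp(−z/H).
z/H = 2570.0/7648.2 = 0.33603; exp(−0.33603) = 0.71460.
P = 732 × 0.71460 = 523.09 mmHg.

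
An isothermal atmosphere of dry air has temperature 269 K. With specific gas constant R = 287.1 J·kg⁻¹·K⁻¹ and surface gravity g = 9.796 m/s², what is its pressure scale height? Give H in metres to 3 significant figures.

The scale height of an isothermal atmosphere is H = RT/g.
H = 287.1 × 269 / 9.796 = 77230/9.796 = 7883.8 m.

H ≈ 7880 m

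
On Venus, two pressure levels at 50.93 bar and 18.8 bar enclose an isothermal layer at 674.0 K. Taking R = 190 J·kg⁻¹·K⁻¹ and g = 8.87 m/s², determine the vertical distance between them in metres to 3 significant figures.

Δz ≈ 14400 m

Hypsometric equation: Δz = (R T̄/g) ln(P₁/P₂).
R T̄/g = 190 × 674.0 / 8.87 = 14437 m.
ln(50.93/18.8) = ln(2.7090) = 0.99658.
Δz = 14437 × 0.99658 = 14388 m.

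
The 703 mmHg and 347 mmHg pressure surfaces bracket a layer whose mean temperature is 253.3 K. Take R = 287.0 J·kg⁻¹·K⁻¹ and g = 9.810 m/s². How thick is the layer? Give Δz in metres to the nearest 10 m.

Hypsometric equation: Δz = (R T̄/g) ln(P₁/P₂).
R T̄/g = 287.0 × 253.3 / 9.810 = 7410.5 m.
ln(703/347) = ln(2.0259) = 0.70601.
Δz = 7410.5 × 0.70601 = 5231.9 m.

Δz ≈ 5230 m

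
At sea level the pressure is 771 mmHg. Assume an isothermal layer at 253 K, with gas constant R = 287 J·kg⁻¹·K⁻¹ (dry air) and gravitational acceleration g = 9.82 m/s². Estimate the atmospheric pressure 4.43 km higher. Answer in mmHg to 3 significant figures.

Scale height: H = RT/g = 287 × 253 / 9.82 = 7394.2 m.
Barometric formula: P = P₀ exp(−z/H).
z/H = 4430.0/7394.2 = 0.59912; exp(−0.59912) = 0.54929.
P = 771 × 0.54929 = 423.50 mmHg.

P ≈ 424 mmHg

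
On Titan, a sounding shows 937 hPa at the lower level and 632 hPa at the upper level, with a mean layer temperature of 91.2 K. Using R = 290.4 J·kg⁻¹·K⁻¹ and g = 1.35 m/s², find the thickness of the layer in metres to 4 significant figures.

Δz ≈ 7726 m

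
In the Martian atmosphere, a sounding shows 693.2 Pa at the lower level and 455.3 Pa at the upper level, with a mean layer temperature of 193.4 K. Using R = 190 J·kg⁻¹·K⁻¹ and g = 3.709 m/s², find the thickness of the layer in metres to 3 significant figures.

Δz ≈ 4160 m

Hypsometric equation: Δz = (R T̄/g) ln(P₁/P₂).
R T̄/g = 190 × 193.4 / 3.709 = 9907.3 m.
ln(693.2/455.3) = ln(1.5225) = 0.42035.
Δz = 9907.3 × 0.42035 = 4164.5 m.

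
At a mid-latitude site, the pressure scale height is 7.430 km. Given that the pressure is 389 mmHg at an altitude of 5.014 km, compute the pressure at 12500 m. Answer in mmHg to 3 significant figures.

P ≈ 142 mmHg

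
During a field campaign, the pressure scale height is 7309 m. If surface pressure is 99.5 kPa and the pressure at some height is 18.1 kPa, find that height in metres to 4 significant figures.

Invert the barometric formula: z = H ln(P₀/P).
P₀/P = 99.5/18.1 = 5.4972; ln(5.4972) = 1.7042.
z = 7309.0 × 1.7042 = 12456 m.

z ≈ 12460 m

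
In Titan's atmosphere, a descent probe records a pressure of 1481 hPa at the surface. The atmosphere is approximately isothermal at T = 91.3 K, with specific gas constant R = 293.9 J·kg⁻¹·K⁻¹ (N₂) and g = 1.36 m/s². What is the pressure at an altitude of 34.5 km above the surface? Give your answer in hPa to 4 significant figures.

Scale height: H = RT/g = 293.9 × 91.3 / 1.36 = 19730 m.
Barometric formula: P = P₀ exp(−z/H).
z/H = 34500/19730 = 1.7486; exp(−1.7486) = 0.17402.
P = 1481 × 0.17402 = 257.72 hPa.

P ≈ 257.7 hPa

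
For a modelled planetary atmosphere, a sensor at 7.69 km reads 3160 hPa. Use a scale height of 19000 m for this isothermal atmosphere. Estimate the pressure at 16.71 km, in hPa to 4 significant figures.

Between two levels, P₂ = P₁ exp(−Δz/H) with Δz = z₂ − z₁.
Δz = 16710 − 7690.0 = 9020.0 m; Δz/H = 9020.0/19000 = 0.47474.
P₂ = 3160 × exp(−0.47474) = 3160 × 0.62205 = 1965.7 hPa.

P ≈ 1966 hPa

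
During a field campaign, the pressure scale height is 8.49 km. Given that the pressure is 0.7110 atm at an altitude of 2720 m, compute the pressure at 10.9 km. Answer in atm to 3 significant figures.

P ≈ 0.271 atm

Between two levels, P₂ = P₁ exp(−Δz/H) with Δz = z₂ − z₁.
Δz = 10900 − 2720.0 = 8180.0 m; Δz/H = 8180.0/8490.0 = 0.96349.
P₂ = 0.7110 × exp(−0.96349) = 0.7110 × 0.38156 = 0.27129 atm.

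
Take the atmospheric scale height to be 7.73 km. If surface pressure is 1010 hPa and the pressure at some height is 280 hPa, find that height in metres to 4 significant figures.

z ≈ 9917 m

Invert the barometric formula: z = H ln(P₀/P).
P₀/P = 1010/280 = 3.6071; ln(3.6071) = 1.2829.
z = 7730.0 × 1.2829 = 9916.8 m.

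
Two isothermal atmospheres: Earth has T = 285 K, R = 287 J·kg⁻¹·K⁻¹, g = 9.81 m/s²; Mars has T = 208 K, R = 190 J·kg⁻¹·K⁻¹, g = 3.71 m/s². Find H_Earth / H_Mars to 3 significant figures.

H_Earth/H_Mars ≈ 0.783

H = RT/g for each body.
H_Earth = 287 × 285 / 9.81 = 8337.9 m.
H_Mars = 190 × 208 / 3.71 = 10652 m.
H_Earth/H_Mars = 8337.9/10652 = 0.78275.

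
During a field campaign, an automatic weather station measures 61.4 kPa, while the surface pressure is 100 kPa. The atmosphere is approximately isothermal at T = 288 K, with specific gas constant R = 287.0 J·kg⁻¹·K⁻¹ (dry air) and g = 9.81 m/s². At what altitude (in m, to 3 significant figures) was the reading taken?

z ≈ 4110 m

Scale height: H = RT/g = 287.0 × 288 / 9.81 = 8425.7 m.
Invert the barometric formula: z = H ln(P₀/P).
P₀/P = 100/61.4 = 1.6287; ln(1.6287) = 0.48778.
z = 8425.7 × 0.48778 = 4109.9 m.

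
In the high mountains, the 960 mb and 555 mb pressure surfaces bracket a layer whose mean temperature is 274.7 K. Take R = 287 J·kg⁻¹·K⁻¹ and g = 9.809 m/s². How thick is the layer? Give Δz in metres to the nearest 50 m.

Hypsometric equation: Δz = (R T̄/g) ln(P₁/P₂).
R T̄/g = 287 × 274.7 / 9.809 = 8037.4 m.
ln(960/555) = ln(1.7297) = 0.54795.
Δz = 8037.4 × 0.54795 = 4404.1 m.

Δz ≈ 4400 m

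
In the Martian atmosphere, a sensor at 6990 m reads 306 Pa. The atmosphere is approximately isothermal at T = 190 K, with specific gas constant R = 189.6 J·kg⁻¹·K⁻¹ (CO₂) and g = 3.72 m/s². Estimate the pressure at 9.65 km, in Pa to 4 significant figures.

Scale height: H = RT/g = 189.6 × 190 / 3.72 = 9683.9 m.
Between two levels, P₂ = P₁ exp(−Δz/H) with Δz = z₂ − z₁.
Δz = 9650.0 − 6990.0 = 2660.0 m; Δz/H = 2660.0/9683.9 = 0.27468.
P₂ = 306 × exp(−0.27468) = 306 × 0.75982 = 232.50 Pa.

P ≈ 232.5 Pa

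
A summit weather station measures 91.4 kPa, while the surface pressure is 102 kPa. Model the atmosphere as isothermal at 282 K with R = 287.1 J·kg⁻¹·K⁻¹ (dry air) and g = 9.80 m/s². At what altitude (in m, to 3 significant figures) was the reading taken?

Scale height: H = RT/g = 287.1 × 282 / 9.80 = 8261.4 m.
Invert the barometric formula: z = H ln(P₀/P).
P₀/P = 102/91.4 = 1.1160; ln(1.1160) = 0.10975.
z = 8261.4 × 0.10975 = 906.69 m.

z ≈ 907 m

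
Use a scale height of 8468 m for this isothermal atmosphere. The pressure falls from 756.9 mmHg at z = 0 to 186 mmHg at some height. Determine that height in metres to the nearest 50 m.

Invert the barometric formula: z = H ln(P₀/P).
P₀/P = 756.9/186 = 4.0694; ln(4.0694) = 1.4035.
z = 8468.0 × 1.4035 = 11885 m.

z ≈ 11900 m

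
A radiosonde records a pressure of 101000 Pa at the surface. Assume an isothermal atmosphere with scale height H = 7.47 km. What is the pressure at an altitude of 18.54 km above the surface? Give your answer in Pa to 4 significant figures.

P ≈ 8442 Pa

Barometric formula: P = P₀ exp(−z/H).
z/H = 18540/7470.0 = 2.4819; exp(−2.4819) = 0.083584.
P = 101000 × 0.083584 = 8442.0 Pa.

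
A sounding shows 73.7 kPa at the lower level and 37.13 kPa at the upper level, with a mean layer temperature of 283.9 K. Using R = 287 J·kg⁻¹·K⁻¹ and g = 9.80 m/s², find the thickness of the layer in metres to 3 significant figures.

Δz ≈ 5700 m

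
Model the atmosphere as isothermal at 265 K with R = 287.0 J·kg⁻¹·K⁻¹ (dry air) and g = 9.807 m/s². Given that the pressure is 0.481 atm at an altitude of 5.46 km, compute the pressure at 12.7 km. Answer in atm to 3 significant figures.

P ≈ 0.189 atm

Scale height: H = RT/g = 287.0 × 265 / 9.807 = 7755.2 m.
Between two levels, P₂ = P₁ exp(−Δz/H) with Δz = z₂ − z₁.
Δz = 12700 − 5460.0 = 7240.0 m; Δz/H = 7240.0/7755.2 = 0.93357.
P₂ = 0.481 × exp(−0.93357) = 0.481 × 0.39315 = 0.18911 atm.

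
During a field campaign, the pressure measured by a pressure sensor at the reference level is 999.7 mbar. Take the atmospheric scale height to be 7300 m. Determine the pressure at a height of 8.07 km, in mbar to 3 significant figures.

Barometric formula: P = P₀ exp(−z/H).
z/H = 8070.0/7300.0 = 1.1055; exp(−1.1055) = 0.33105.
P = 999.7 × 0.33105 = 330.95 mbar.

P ≈ 331 mbar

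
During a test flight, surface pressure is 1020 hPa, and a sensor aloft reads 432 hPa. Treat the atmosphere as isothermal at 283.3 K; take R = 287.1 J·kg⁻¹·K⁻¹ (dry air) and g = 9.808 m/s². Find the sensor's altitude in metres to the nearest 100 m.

Scale height: H = RT/g = 287.1 × 283.3 / 9.808 = 8292.8 m.
Invert the barometric formula: z = H ln(P₀/P).
P₀/P = 1020/432 = 2.3611; ln(2.3611) = 0.85913.
z = 8292.8 × 0.85913 = 7124.6 m.

z ≈ 7100 m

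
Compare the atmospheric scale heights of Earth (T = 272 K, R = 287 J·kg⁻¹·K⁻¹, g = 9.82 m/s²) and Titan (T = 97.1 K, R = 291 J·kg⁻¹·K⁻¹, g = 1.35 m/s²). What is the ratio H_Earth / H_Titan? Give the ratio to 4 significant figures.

H = RT/g for each body.
H_Earth = 287 × 272 / 9.82 = 7949.5 m.
H_Titan = 291 × 97.1 / 1.35 = 20930 m.
H_Earth/H_Titan = 7949.5/20930 = 0.37981.

H_Earth/H_Titan ≈ 0.3798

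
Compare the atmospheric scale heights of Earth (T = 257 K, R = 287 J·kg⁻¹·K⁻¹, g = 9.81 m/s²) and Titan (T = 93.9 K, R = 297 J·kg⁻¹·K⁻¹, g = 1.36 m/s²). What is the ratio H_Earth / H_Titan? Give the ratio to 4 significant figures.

H_Earth/H_Titan ≈ 0.3667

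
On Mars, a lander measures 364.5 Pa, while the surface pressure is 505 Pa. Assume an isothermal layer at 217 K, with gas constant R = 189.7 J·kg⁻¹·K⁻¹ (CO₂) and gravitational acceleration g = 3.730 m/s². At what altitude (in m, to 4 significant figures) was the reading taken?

Scale height: H = RT/g = 189.7 × 217 / 3.730 = 11036 m.
Invert the barometric formula: z = H ln(P₀/P).
P₀/P = 505/364.5 = 1.3855; ln(1.3855) = 0.32606.
z = 11036 × 0.32606 = 3598.4 m.

z ≈ 3598 m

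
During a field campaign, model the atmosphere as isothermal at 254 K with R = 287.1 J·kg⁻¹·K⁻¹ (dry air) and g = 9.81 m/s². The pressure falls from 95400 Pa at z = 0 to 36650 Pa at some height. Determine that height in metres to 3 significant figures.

z ≈ 7110 m

Scale height: H = RT/g = 287.1 × 254 / 9.81 = 7433.6 m.
Invert the barometric formula: z = H ln(P₀/P).
P₀/P = 95400/36650 = 2.6030; ln(2.6030) = 0.95666.
z = 7433.6 × 0.95666 = 7111.4 m.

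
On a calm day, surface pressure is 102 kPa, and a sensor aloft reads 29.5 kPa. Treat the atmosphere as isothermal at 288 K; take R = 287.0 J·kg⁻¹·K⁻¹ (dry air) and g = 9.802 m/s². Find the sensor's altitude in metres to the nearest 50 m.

Scale height: H = RT/g = 287.0 × 288 / 9.802 = 8432.6 m.
Invert the barometric formula: z = H ln(P₀/P).
P₀/P = 102/29.5 = 3.4576; ln(3.4576) = 1.2406.
z = 8432.6 × 1.2406 = 10461 m.

z ≈ 10450 m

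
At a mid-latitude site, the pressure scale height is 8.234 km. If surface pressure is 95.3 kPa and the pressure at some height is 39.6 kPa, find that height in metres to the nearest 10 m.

z ≈ 7230 m

Invert the barometric formula: z = H ln(P₀/P).
P₀/P = 95.3/39.6 = 2.4066; ln(2.4066) = 0.87821.
z = 8234.0 × 0.87821 = 7231.2 m.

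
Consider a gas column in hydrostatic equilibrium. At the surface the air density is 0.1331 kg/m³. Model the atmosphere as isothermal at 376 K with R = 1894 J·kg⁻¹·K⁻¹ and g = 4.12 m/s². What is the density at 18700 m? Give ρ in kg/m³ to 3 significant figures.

ρ ≈ 0.119 kg/m³

Scale height: H = RT/g = 1894 × 376 / 4.12 = 172850 m.
In an isothermal atmosphere, density decays like pressure: ρ = ρ₀ exp(−z/H).
z/H = 18700/172850 = 0.10819; exp(−0.10819) = 0.89746.
ρ = 0.1331 × 0.89746 = 0.11945 kg/m³.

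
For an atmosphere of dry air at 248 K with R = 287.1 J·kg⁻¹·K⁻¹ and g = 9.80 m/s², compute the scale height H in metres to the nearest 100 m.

The scale height of an isothermal atmosphere is H = RT/g.
H = 287.1 × 248 / 9.80 = 71201/9.80 = 7265.4 m.

H ≈ 7300 m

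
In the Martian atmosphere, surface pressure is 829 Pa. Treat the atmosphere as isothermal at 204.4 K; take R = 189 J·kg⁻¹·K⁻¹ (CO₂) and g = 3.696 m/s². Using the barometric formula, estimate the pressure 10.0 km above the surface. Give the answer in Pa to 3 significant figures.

P ≈ 318 Pa

Scale height: H = RT/g = 189 × 204.4 / 3.696 = 10452 m.
Barometric formula: P = P₀ exp(−z/H).
z/H = 10000/10452 = 0.95675; exp(−0.95675) = 0.38414.
P = 829 × 0.38414 = 318.45 Pa.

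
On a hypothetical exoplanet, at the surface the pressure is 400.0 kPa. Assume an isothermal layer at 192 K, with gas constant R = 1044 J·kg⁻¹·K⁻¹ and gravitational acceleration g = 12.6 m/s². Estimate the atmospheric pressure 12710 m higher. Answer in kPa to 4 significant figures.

P ≈ 179.9 kPa

Scale height: H = RT/g = 1044 × 192 / 12.6 = 15909 m.
Barometric formula: P = P₀ exp(−z/H).
z/H = 12710/15909 = 0.79892; exp(−0.79892) = 0.44981.
P = 400.0 × 0.44981 = 179.92 kPa.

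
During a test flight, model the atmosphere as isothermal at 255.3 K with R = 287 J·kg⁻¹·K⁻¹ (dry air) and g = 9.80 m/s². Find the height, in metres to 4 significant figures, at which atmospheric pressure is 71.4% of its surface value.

Scale height: H = RT/g = 287 × 255.3 / 9.80 = 7476.6 m.
Set P/P₀ = exp(−z/H) = 0.714, so z = −H ln(0.714).
−ln(0.714) = 0.33687; z = 7476.6 × 0.33687 = 2518.6 m.

z ≈ 2519 m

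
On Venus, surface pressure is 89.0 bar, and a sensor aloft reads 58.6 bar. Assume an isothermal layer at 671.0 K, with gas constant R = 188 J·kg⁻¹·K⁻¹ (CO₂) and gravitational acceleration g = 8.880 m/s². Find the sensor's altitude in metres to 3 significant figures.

Scale height: H = RT/g = 188 × 671.0 / 8.880 = 14206 m.
Invert the barometric formula: z = H ln(P₀/P).
P₀/P = 89.0/58.6 = 1.5188; ln(1.5188) = 0.41792.
z = 14206 × 0.41792 = 5937.0 m.

z ≈ 5940 m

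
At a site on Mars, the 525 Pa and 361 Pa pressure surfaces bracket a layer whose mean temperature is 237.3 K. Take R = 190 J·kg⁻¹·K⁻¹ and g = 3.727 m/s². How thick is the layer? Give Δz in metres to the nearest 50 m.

Hypsometric equation: Δz = (R T̄/g) ln(P₁/P₂).
R T̄/g = 190 × 237.3 / 3.727 = 12097 m.
ln(525/361) = ln(1.4543) = 0.37452.
Δz = 12097 × 0.37452 = 4530.6 m.

Δz ≈ 4550 m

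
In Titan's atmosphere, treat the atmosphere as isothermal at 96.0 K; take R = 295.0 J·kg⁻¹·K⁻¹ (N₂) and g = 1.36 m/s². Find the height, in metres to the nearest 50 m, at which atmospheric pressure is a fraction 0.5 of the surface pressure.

Scale height: H = RT/g = 295.0 × 96.0 / 1.36 = 20824 m.
Set P/P₀ = exp(−z/H) = 0.5, so z = −H ln(0.5).
−ln(0.5) = 0.69315; z = 20824 × 0.69315 = 14434 m.

z ≈ 14450 m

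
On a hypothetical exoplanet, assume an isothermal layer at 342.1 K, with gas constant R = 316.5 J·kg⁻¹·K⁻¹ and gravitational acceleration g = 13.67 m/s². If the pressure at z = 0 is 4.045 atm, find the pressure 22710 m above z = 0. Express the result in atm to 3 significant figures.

P ≈ 0.230 atm

Scale height: H = RT/g = 316.5 × 342.1 / 13.67 = 7920.6 m.
Barometric formula: P = P₀ exp(−z/H).
z/H = 22710/7920.6 = 2.8672; exp(−2.8672) = 0.056858.
P = 4.045 × 0.056858 = 0.22999 atm.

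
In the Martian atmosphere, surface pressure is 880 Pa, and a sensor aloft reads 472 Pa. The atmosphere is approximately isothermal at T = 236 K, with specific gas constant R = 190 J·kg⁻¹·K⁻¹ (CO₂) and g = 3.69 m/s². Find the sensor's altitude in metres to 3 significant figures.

z ≈ 7570 m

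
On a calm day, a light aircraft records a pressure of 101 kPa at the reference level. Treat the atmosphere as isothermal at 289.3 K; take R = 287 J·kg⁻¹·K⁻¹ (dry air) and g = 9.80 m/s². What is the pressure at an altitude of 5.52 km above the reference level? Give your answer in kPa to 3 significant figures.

Scale height: H = RT/g = 287 × 289.3 / 9.80 = 8472.4 m.
Barometric formula: P = P₀ exp(−z/H).
z/H = 5520.0/8472.4 = 0.65153; exp(−0.65153) = 0.52125.
P = 101 × 0.52125 = 52.646 kPa.

P ≈ 52.6 kPa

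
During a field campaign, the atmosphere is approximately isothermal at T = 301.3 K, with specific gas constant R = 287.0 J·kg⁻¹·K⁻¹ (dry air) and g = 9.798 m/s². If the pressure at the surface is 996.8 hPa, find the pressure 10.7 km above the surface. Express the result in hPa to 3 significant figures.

Scale height: H = RT/g = 287.0 × 301.3 / 9.798 = 8825.6 m.
Barometric formula: P = P₀ exp(−z/H).
z/H = 10700/8825.6 = 1.2124; exp(−1.2124) = 0.29748.
P = 996.8 × 0.29748 = 296.53 hPa.

P ≈ 297 hPa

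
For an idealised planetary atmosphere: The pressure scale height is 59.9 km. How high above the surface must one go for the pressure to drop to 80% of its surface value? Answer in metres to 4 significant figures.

z ≈ 13370 m

Set P/P₀ = exp(−z/H) = 0.8, so z = −H ln(0.8).
−ln(0.8) = 0.22314; z = 59900 × 0.22314 = 13366 m.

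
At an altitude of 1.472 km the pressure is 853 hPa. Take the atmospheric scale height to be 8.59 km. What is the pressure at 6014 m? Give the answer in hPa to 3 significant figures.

P ≈ 503 hPa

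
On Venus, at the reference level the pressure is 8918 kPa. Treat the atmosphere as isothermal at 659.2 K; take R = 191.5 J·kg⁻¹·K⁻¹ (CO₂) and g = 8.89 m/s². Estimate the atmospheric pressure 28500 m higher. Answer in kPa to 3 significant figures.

P ≈ 1200 kPa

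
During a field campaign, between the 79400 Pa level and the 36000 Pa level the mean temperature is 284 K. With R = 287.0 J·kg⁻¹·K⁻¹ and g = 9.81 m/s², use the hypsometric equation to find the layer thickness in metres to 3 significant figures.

Δz ≈ 6570 m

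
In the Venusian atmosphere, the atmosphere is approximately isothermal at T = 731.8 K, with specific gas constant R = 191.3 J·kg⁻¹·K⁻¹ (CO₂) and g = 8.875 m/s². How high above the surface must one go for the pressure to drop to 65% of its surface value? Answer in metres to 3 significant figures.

z ≈ 6800 m

Scale height: H = RT/g = 191.3 × 731.8 / 8.875 = 15774 m.
Set P/P₀ = exp(−z/H) = 0.65, so z = −H ln(0.65).
−ln(0.65) = 0.43078; z = 15774 × 0.43078 = 6795.1 m.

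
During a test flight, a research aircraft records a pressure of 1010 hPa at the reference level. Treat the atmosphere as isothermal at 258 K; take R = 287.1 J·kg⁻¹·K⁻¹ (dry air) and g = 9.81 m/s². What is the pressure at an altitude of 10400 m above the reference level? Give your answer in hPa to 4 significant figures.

Scale height: H = RT/g = 287.1 × 258 / 9.81 = 7550.6 m.
Barometric formula: P = P₀ exp(−z/H).
z/H = 10400/7550.6 = 1.3774; exp(−1.3774) = 0.25223.
P = 1010 × 0.25223 = 254.75 hPa.

P ≈ 254.8 hPa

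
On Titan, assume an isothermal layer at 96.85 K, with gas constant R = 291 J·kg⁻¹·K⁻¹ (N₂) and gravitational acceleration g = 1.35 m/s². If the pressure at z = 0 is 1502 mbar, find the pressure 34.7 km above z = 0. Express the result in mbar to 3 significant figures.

P ≈ 285 mbar

Scale height: H = RT/g = 291 × 96.85 / 1.35 = 20877 m.
Barometric formula: P = P₀ exp(−z/H).
z/H = 34700/20877 = 1.6621; exp(−1.6621) = 0.18974.
P = 1502 × 0.18974 = 284.99 mbar.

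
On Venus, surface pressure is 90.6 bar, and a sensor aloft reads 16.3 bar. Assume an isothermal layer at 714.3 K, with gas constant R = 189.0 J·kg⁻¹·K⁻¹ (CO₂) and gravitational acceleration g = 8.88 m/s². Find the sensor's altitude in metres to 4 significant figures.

Scale height: H = RT/g = 189.0 × 714.3 / 8.88 = 15203 m.
Invert the barometric formula: z = H ln(P₀/P).
P₀/P = 90.6/16.3 = 5.5583; ln(5.5583) = 1.7153.
z = 15203 × 1.7153 = 26078 m.

z ≈ 26080 m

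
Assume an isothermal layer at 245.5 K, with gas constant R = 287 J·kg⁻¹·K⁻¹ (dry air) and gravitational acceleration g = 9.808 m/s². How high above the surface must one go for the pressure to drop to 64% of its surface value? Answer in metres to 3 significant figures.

z ≈ 3210 m

Scale height: H = RT/g = 287 × 245.5 / 9.808 = 7183.8 m.
Set P/P₀ = exp(−z/H) = 0.64, so z = −H ln(0.64).
−ln(0.64) = 0.44629; z = 7183.8 × 0.44629 = 3206.1 m.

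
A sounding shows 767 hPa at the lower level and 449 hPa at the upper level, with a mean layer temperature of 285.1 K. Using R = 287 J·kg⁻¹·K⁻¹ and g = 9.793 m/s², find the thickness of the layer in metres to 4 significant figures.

Hypsometric equation: Δz = (R T̄/g) ln(P₁/P₂).
R T̄/g = 287 × 285.1 / 9.793 = 8355.3 m.
ln(767/449) = ln(1.7082) = 0.53544.
Δz = 8355.3 × 0.53544 = 4473.8 m.

Δz ≈ 4474 m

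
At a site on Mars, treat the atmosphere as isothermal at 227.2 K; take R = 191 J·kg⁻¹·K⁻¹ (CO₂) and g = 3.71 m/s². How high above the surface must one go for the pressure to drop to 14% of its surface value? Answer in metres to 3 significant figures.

z ≈ 23000 m

Scale height: H = RT/g = 191 × 227.2 / 3.71 = 11697 m.
Set P/P₀ = exp(−z/H) = 0.14, so z = −H ln(0.14).
−ln(0.14) = 1.9661; z = 11697 × 1.9661 = 22997 m.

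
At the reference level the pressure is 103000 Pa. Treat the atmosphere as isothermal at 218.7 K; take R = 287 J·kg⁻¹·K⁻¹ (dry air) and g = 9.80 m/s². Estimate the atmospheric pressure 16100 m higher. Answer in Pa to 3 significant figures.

Scale height: H = RT/g = 287 × 218.7 / 9.80 = 6404.8 m.
Barometric formula: P = P₀ exp(−z/H).
z/H = 16100/6404.8 = 2.5137; exp(−2.5137) = 0.080968.
P = 103000 × 0.080968 = 8339.7 Pa.

P ≈ 8340 Pa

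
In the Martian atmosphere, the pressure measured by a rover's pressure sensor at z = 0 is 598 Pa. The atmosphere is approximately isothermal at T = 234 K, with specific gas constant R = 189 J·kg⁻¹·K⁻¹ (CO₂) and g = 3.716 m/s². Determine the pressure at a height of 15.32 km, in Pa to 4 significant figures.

Scale height: H = RT/g = 189 × 234 / 3.716 = 11902 m.
Barometric formula: P = P₀ exp(−z/H).
z/H = 15320/11902 = 1.2872; exp(−1.2872) = 0.27604.
P = 598 × 0.27604 = 165.07 Pa.

P ≈ 165.1 Pa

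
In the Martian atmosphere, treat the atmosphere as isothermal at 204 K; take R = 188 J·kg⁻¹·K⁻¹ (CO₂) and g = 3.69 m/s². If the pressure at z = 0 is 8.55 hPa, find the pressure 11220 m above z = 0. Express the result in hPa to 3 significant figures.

P ≈ 2.90 hPa

Scale height: H = RT/g = 188 × 204 / 3.69 = 10393 m.
Barometric formula: P = P₀ exp(−z/H).
z/H = 11220/10393 = 1.0796; exp(−1.0796) = 0.33973.
P = 8.55 × 0.33973 = 2.9047 hPa.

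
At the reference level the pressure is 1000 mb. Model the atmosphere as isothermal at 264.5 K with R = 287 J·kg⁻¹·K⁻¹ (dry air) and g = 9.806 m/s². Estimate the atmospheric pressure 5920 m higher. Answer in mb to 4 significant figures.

P ≈ 465.5 mb

Scale height: H = RT/g = 287 × 264.5 / 9.806 = 7741.3 m.
Barometric formula: P = P₀ exp(−z/H).
z/H = 5920.0/7741.3 = 0.76473; exp(−0.76473) = 0.46546.
P = 1000 × 0.46546 = 465.46 mb.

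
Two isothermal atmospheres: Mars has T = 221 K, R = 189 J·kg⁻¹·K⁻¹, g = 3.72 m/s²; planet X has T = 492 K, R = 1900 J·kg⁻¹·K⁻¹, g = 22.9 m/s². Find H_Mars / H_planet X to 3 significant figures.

H_Mars/H_planet X ≈ 0.275

H = RT/g for each body.
H_Mars = 189 × 221 / 3.72 = 11228 m.
H_planet X = 1900 × 492 / 22.9 = 40821 m.
H_Mars/H_planet X = 11228/40821 = 0.27505.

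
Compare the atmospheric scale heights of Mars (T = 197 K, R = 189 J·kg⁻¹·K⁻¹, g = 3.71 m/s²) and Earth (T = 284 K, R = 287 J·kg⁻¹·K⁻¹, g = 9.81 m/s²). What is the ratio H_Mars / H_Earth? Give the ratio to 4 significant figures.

H = RT/g for each body.
H_Mars = 189 × 197 / 3.71 = 10036 m.
H_Earth = 287 × 284 / 9.81 = 8308.7 m.
H_Mars/H_Earth = 10036/8308.7 = 1.2079.

H_Mars/H_Earth ≈ 1.208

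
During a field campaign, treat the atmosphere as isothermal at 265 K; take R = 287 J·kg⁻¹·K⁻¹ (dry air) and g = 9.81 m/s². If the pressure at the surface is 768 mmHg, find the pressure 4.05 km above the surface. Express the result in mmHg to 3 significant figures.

Scale height: H = RT/g = 287 × 265 / 9.81 = 7752.8 m.
Barometric formula: P = P₀ exp(−z/H).
z/H = 4050.0/7752.8 = 0.52239; exp(−0.52239) = 0.59310.
P = 768 × 0.59310 = 455.50 mmHg.

P ≈ 456 mmHg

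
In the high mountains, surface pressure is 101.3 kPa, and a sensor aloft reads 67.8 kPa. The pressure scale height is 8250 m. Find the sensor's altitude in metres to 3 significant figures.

z ≈ 3310 m

Invert the barometric formula: z = H ln(P₀/P).
P₀/P = 101.3/67.8 = 1.4941; ln(1.4941) = 0.40152.
z = 8250.0 × 0.40152 = 3312.5 m.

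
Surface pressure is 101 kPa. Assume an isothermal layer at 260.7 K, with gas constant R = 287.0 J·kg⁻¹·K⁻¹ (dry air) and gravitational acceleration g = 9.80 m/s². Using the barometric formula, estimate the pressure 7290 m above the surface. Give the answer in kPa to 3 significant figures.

Scale height: H = RT/g = 287.0 × 260.7 / 9.80 = 7634.8 m.
Barometric formula: P = P₀ exp(−z/H).
z/H = 7290.0/7634.8 = 0.95484; exp(−0.95484) = 0.38487.
P = 101 × 0.38487 = 38.872 kPa.

P ≈ 38.9 kPa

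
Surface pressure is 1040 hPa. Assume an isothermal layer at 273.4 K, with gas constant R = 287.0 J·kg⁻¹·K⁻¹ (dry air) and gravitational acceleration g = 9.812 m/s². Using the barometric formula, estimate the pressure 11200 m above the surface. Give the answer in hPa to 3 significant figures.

Scale height: H = RT/g = 287.0 × 273.4 / 9.812 = 7996.9 m.
Barometric formula: P = P₀ exp(−z/H).
z/H = 11200/7996.9 = 1.4005; exp(−1.4005) = 0.24647.
P = 1040 × 0.24647 = 256.33 hPa.

P ≈ 256 hPa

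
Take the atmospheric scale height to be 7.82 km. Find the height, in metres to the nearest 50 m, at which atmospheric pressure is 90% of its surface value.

z ≈ 800 m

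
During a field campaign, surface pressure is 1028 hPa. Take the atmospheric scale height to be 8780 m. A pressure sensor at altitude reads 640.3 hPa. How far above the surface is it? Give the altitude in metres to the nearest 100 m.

z ≈ 4200 m

Invert the barometric formula: z = H ln(P₀/P).
P₀/P = 1028/640.3 = 1.6055; ln(1.6055) = 0.47344.
z = 8780.0 × 0.47344 = 4156.8 m.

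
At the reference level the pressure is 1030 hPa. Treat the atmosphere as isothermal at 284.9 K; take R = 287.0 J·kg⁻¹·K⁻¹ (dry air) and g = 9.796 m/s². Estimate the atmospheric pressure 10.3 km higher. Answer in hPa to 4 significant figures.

Scale height: H = RT/g = 287.0 × 284.9 / 9.796 = 8346.9 m.
Barometric formula: P = P₀ exp(−z/H).
z/H = 10300/8346.9 = 1.2340; exp(−1.2340) = 0.29113.
P = 1030 × 0.29113 = 299.86 hPa.

P ≈ 299.9 hPa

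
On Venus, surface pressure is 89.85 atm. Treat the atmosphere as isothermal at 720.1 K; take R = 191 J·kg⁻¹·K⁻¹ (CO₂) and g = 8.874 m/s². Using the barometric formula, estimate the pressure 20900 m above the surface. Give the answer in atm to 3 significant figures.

Scale height: H = RT/g = 191 × 720.1 / 8.874 = 15499 m.
Barometric formula: P = P₀ exp(−z/H).
z/H = 20900/15499 = 1.3485; exp(−1.3485) = 0.25963.
P = 89.85 × 0.25963 = 23.328 atm.

P ≈ 23.3 atm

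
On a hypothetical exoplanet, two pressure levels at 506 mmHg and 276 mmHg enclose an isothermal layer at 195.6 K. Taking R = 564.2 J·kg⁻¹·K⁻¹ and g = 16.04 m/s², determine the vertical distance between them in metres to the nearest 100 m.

Δz ≈ 4200 m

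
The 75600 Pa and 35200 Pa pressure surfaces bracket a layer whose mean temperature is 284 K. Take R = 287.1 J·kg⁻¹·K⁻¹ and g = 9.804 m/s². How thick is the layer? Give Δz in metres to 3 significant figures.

Δz ≈ 6360 m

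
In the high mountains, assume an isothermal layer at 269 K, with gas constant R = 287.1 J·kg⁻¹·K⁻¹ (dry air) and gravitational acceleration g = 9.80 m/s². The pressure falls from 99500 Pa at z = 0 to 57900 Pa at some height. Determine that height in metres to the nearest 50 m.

z ≈ 4250 m

Scale height: H = RT/g = 287.1 × 269 / 9.80 = 7880.6 m.
Invert the barometric formula: z = H ln(P₀/P).
P₀/P = 99500/57900 = 1.7185; ln(1.7185) = 0.54145.
z = 7880.6 × 0.54145 = 4267.0 m.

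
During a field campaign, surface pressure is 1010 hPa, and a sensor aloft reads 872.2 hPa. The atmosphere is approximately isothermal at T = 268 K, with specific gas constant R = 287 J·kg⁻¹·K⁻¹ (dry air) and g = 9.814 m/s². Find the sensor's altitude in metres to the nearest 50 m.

Scale height: H = RT/g = 287 × 268 / 9.814 = 7837.4 m.
Invert the barometric formula: z = H ln(P₀/P).
P₀/P = 1010/872.2 = 1.1580; ln(1.1580) = 0.14669.
z = 7837.4 × 0.14669 = 1149.7 m.

z ≈ 1150 m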